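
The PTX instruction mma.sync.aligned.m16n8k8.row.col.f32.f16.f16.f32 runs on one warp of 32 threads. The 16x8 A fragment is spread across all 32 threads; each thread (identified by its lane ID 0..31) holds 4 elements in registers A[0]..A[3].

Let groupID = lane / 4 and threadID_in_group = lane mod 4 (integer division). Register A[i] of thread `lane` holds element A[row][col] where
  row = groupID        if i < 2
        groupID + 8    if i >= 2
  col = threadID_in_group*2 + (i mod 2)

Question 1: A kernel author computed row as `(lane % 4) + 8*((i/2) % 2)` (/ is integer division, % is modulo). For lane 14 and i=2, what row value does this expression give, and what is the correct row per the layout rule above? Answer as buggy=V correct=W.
buggy=10 correct=11

`(lane % 4) + 8*((i/2) % 2)`[14,2]->10
14: gid=3,tid=2
[2] (3+8,2*2+0) = (11,4)
row: 10 vs 11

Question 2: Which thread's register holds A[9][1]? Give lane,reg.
r=9->g=1,rb=1  c=1->t=0,b0=1
L=1*4+0=4  i=1*2+1=3

4,3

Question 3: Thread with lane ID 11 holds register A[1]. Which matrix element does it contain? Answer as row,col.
2,7

11: gr=2,th=3
[1] (2+0,3*2+1) = (2,7)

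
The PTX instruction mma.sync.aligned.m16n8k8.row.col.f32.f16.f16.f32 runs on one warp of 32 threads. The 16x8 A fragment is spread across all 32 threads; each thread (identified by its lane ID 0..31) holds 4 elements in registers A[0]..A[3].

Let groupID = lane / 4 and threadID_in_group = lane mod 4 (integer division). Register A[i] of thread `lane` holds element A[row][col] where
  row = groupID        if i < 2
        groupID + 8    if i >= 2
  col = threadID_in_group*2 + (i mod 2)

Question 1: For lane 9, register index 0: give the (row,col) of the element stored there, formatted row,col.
lane 9->9/4=2, 9 mod 4=1
i=0  r:2+0->2  c:2·1+0->2

2,2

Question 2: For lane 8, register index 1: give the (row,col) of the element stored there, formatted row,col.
lane 8: gid=2 (8/4), tid=0 (8%4)
i=1: r=2+0=2, c=0*2+1=1

2,1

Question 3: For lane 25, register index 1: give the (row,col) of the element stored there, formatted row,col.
L=25->gid=25>>2=6, tid=25&3=1
[1]->row 6+0=6  col 1·2+1=3

6,3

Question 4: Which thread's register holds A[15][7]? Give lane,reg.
31,3

r=15⇒gr=7,Rb=1  c=7⇒th=3,odd=1
L=7*4+3=31  i=1*2+1=3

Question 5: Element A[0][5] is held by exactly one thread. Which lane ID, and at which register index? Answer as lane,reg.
r=0→G=0,rhi=0  c=5→T=2,p=1
L=0*4+2=2  i=0*2+1=1

2,1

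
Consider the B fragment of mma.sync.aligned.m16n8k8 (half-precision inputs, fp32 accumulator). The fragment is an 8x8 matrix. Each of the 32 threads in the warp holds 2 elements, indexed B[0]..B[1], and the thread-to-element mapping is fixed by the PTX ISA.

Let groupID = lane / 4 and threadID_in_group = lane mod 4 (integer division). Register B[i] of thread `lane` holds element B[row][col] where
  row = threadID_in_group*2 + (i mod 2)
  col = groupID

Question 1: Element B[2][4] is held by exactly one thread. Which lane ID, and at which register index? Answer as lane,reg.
17,0

c: 4->gid=4  r: 2->tid=1,i&1=0
L=4*4+1=17  i=0=0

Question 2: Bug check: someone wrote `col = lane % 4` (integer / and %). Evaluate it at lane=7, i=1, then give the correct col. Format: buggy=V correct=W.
buggy=3 correct=1

`lane % 4`[7,1]→3
L=7→G=7>>2=1, T=7&3=3
[1]→row 3·2+1=7  col G=1
col: 3 vs 1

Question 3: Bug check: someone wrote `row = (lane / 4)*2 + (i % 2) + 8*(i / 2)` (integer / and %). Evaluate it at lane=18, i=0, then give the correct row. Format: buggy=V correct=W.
`(lane / 4)*2 + (i % 2) + 8*(i / 2)`[18,0]=>8
lane 18=>18/4=4, 18 mod 4=2
i=0  r:2·2+0=>4  c:4
row: 8 vs 4

buggy=8 correct=4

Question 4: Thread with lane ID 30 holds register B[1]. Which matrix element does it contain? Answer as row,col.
L=30=>grp=30>>2=7, tig=30&3=2
[1]=>row 2·2+1=5  col grp=7

5,7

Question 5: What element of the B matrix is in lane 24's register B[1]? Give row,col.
lane 24→24/4=6, 24 mod 4=0
i=1  r:2·0+1→1  c:6

1,6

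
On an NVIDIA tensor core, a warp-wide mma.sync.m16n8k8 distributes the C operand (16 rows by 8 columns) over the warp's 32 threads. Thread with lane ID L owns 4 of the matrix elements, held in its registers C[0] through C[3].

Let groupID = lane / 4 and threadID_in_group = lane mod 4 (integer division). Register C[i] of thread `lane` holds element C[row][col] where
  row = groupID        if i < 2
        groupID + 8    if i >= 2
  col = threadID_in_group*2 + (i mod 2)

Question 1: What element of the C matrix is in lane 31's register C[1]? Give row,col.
lane 31: G=7 (31/4), T=3 (31%4)
i=1: r=7+0=7, c=3*2+1=7

7,7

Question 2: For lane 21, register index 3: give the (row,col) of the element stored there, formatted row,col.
13,3

21: grp=5,tig=1
[3] (5+8,1*2+1) = (13,3)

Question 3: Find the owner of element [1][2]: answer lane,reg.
r: 1->gid=1,r8=0  c: 2->tid=1,i&1=0
L=1*4+1=5  i=0*2+0=0

5,0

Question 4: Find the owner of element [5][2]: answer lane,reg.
21,0

r=5⇒gr=5,Rb=0  c=2⇒th=1,odd=0
L=5*4+1=21  i=0*2+0=0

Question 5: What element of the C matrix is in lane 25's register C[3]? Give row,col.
14,3

25: G=6,T=1
[3] (6+8,1*2+1) = (14,3)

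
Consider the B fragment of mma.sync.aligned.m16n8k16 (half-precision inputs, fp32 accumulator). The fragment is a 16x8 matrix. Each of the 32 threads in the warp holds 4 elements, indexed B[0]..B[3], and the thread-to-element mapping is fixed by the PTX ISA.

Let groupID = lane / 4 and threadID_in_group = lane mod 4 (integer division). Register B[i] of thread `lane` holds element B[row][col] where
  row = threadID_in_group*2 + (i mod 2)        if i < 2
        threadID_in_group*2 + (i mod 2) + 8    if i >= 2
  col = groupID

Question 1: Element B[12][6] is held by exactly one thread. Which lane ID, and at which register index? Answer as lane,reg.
26,2

c:6=>grp=6  r:12=>rB=1,tig=2,lo=0
L=6*4+2=26  i=1*2+0=2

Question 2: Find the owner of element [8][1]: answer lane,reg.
c: 1->gid=1  r: 8->r8=1,tid=0,i&1=0
L=1*4+0=4  i=1*2+0=2

4,2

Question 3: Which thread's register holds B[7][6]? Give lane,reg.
27,1

c:6=>grp=6  r:7=>rB=0,tig=3,lo=1
L=6*4+3=27  i=0*2+1=1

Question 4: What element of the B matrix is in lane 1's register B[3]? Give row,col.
1: g=0,t=1
[3] (1*2+1+8,0) = (11,0)

11,0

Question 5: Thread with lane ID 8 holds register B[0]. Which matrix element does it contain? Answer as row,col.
lane 8⇒8/4=2, 8 mod 4=0
i=0  r:2·0+0+0⇒0  c:2

0,2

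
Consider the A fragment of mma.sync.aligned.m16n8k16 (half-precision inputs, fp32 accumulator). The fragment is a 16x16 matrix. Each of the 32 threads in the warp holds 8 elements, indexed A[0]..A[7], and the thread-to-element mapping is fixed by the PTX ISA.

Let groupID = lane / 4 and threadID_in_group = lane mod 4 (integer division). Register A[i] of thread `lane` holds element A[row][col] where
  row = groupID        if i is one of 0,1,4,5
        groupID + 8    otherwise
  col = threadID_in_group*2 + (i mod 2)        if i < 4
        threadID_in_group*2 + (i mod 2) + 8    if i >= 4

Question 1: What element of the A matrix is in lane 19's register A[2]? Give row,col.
L=19→G=19>>2=4, T=19&3=3
[2]→row 4+8=12  col 3·2+0+0=6

12,6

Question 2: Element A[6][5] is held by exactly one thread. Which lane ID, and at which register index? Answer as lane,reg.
26,1

r=6->g=6,rb=0  c=5->cb=0,t=2,b0=1
L=6*4+2=26  i=0*4+0*2+1=1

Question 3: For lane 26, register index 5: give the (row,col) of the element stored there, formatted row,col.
6,13

26: g=6,t=2
[5] (6+0,2*2+1+8) = (6,13)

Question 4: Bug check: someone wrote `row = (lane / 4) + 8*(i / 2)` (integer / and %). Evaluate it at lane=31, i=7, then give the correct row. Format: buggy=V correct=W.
buggy=31 correct=15

`(lane / 4) + 8*(i / 2)`[31,7]->31
lane 31: g=7 (31/4), t=3 (31%4)
i=7: r=7+8=15, c=3*2+1+8=15
row: 31 vs 15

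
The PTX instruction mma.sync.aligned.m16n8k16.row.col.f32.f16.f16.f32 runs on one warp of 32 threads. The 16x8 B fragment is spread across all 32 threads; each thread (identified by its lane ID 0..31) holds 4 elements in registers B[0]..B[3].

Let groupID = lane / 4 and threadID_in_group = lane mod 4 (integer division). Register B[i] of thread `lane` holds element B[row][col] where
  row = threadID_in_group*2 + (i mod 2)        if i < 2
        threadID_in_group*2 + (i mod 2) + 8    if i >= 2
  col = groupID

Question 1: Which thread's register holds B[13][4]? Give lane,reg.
c=4⇒gr=4  r=13⇒Rb=1,th=2,odd=1
L=4*4+2=18  i=1*2+1=3

18,3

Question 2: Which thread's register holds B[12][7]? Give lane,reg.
30,2

c=7->g=7  r=12->rb=1,t=2,b0=0
L=7*4+2=30  i=1*2+0=2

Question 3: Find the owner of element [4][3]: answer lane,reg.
14,0

c:3=>grp=3  r:4=>rB=0,tig=2,lo=0
L=3*4+2=14  i=0*2+0=0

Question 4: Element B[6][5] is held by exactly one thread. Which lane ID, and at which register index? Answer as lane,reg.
c:5=>grp=5  r:6=>rB=0,tig=3,lo=0
L=5*4+3=23  i=0*2+0=0

23,0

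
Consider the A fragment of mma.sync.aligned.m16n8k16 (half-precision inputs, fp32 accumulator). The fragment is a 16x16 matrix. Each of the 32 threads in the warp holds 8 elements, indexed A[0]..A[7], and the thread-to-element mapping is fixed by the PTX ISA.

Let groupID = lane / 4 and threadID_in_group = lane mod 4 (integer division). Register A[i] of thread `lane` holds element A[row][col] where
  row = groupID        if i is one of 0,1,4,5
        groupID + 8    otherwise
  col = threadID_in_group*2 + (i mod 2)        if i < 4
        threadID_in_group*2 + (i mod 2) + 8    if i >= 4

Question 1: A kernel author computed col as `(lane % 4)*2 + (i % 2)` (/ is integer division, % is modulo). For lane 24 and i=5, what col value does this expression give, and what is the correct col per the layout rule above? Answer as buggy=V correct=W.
`(lane % 4)*2 + (i % 2)`[24,5]=>1
lane 24: grp=6 (24/4), tig=0 (24%4)
i=5: r=6+0=6, c=0*2+1+8=9
col: 1 vs 9

buggy=1 correct=9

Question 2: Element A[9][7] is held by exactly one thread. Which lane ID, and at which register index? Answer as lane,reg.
r=9⇒gr=1,Rb=1  c=7⇒Cb=0,th=3,odd=1
L=1*4+3=7  i=0*4+1*2+1=3

7,3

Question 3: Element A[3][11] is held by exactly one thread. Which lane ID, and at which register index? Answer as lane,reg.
13,5

r=3->g=3,rb=0  c=11->cb=1,t=1,b0=1
L=3*4+1=13  i=1*4+0*2+1=5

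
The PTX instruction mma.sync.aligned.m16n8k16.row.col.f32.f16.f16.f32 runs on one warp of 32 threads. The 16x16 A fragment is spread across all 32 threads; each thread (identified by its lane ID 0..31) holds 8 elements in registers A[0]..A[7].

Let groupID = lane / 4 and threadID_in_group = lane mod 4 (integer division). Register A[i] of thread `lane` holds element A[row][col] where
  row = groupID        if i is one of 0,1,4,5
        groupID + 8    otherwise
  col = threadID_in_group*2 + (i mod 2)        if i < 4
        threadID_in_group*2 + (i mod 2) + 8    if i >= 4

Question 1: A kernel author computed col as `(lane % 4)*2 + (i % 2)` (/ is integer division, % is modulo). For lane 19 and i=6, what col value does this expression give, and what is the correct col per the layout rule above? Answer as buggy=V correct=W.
buggy=6 correct=14

`(lane % 4)*2 + (i % 2)`[19,6]->6
L=19->gid=19>>2=4, tid=19&3=3
[6]->row 4+8=12  col 3·2+0+8=14
col: 6 vs 14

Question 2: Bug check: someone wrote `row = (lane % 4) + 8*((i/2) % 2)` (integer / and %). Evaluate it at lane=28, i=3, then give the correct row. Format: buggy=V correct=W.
`(lane % 4) + 8*((i/2) % 2)`[28,3]=>8
28: grp=7,tig=0
[3] (7+8,0*2+1+0) = (15,1)
row: 8 vs 15

buggy=8 correct=15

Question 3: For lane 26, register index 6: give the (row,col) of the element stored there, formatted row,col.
14,12

lane 26: gid=6 (26/4), tid=2 (26%4)
i=6: r=6+8=14, c=2*2+0+8=12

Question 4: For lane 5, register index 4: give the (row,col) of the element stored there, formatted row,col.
1,10

lane 5: gid=1 (5/4), tid=1 (5%4)
i=4: r=1+0=1, c=1*2+0+8=10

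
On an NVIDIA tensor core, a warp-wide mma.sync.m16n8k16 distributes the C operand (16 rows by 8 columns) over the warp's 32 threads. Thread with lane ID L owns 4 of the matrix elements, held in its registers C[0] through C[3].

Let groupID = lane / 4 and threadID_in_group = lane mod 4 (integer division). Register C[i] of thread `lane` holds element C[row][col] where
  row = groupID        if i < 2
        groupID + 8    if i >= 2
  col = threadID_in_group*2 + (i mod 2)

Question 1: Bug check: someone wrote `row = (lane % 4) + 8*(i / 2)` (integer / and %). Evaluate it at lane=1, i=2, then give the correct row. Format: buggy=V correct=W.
`(lane % 4) + 8*(i / 2)`[1,2]⇒9
lane 1⇒1/4=0, 1 mod 4=1
i=2  r:0+8⇒8  c:2·1+0⇒2
row: 9 vs 8

buggy=9 correct=8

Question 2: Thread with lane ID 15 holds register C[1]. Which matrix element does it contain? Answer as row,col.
15: g=3,t=3
[1] (3+0,3*2+1) = (3,7)

3,7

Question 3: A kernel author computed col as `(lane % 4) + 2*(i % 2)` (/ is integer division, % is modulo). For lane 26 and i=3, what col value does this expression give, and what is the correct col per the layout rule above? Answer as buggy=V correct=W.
buggy=4 correct=5

`(lane % 4) + 2*(i % 2)`[26,3]→4
26: G=6,T=2
[3] (6+8,2*2+1) = (14,5)
col: 4 vs 5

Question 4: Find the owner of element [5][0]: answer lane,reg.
r=5->g=5,rb=0  c=0->t=0,b0=0
L=5*4+0=20  i=0*2+0=0

20,0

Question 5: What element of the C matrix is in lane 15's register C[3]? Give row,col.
L=15->g=15>>2=3, t=15&3=3
[3]->row 3+8=11  col 3·2+1=7

11,7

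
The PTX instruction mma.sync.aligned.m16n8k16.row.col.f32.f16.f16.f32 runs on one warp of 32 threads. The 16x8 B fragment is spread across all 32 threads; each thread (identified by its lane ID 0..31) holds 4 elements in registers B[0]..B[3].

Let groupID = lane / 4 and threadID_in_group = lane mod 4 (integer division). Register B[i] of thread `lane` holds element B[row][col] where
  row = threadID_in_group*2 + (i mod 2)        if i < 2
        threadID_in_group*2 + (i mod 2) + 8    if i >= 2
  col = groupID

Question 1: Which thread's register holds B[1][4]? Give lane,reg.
16,1

c=4⇒gr=4  r=1⇒Rb=0,th=0,odd=1
L=4*4+0=16  i=0*2+1=1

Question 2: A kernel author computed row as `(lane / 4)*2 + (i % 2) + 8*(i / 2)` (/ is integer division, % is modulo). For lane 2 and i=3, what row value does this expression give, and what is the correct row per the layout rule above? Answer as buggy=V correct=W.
buggy=9 correct=13

`(lane / 4)*2 + (i % 2) + 8*(i / 2)`[2,3]->9
lane 2: g=0 (2/4), t=2 (2%4)
i=3: r=2*2+1+8=13, c=g=0
row: 9 vs 13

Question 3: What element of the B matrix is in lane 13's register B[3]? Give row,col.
13: g=3,t=1
[3] (1*2+1+8,3) = (11,3)

11,3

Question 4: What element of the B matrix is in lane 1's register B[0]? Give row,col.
lane 1: G=0 (1/4), T=1 (1%4)
i=0: r=1*2+0+0=2, c=G=0

2,0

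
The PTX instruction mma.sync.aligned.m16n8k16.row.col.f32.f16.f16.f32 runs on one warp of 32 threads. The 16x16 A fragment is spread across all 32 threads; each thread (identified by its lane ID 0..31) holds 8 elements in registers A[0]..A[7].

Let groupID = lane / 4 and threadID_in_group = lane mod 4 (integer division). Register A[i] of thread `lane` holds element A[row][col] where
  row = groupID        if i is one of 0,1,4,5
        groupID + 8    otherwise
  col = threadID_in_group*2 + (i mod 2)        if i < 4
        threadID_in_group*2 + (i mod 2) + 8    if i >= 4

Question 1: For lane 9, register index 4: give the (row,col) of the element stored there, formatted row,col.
2,10

9: gid=2,tid=1
[4] (2+0,1*2+0+8) = (2,10)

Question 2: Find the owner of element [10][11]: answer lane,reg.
9,7

r=10⇒gr=2,Rb=1  c=11⇒Cb=1,th=1,odd=1
L=2*4+1=9  i=1*4+1*2+1=7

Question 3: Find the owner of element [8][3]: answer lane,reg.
1,3

r:8=>grp=0,rB=1  c:3=>cB=0,tig=1,lo=1
L=0*4+1=1  i=0*4+1*2+1=3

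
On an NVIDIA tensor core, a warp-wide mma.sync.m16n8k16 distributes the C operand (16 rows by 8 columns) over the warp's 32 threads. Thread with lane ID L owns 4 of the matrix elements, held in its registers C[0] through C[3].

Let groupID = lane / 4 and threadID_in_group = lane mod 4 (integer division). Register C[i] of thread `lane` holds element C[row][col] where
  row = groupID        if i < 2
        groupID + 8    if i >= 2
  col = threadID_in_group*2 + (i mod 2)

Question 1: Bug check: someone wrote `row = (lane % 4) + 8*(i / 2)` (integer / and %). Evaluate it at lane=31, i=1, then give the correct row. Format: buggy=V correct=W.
buggy=3 correct=7

`(lane % 4) + 8*(i / 2)`[31,1]->3
31: gid=7,tid=3
[1] (7+0,3*2+1) = (7,7)
row: 3 vs 7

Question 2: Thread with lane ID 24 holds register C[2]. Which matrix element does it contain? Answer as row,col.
14,0

L=24->g=24>>2=6, t=24&3=0
[2]->row 6+8=14  col 0·2+0=0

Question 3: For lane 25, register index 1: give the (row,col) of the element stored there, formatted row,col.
6,3

25: gid=6,tid=1
[1] (6+0,1*2+1) = (6,3)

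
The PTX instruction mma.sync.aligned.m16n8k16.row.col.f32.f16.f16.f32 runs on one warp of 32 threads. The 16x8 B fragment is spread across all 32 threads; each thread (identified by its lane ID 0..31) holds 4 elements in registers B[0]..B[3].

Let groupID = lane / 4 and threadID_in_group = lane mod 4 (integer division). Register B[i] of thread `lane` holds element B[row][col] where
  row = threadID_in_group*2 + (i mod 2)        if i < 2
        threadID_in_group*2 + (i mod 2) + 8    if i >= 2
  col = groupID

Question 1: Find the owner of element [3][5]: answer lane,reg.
21,1

c=5->g=5  r=3->rb=0,t=1,b0=1
L=5*4+1=21  i=0*2+1=1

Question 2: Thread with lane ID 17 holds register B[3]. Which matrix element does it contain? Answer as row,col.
L=17→G=17>>2=4, T=17&3=1
[3]→row 1·2+1+8=11  col G=4

11,4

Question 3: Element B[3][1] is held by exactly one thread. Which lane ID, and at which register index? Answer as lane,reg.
c=1->g=1  r=3->rb=0,t=1,b0=1
L=1*4+1=5  i=0*2+1=1

5,1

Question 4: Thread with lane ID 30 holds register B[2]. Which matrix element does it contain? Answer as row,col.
L=30→G=30>>2=7, T=30&3=2
[2]→row 2·2+0+8=12  col G=7

12,7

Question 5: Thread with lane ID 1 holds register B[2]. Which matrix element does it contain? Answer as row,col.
10,0

1: g=0,t=1
[2] (1*2+0+8,0) = (10,0)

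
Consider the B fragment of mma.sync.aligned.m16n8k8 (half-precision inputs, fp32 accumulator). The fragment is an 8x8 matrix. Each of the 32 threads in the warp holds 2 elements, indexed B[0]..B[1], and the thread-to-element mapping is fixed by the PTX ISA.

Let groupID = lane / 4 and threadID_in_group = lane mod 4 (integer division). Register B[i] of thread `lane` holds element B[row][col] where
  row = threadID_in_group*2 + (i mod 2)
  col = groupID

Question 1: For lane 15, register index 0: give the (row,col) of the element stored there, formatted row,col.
L=15⇒gr=15>>2=3, th=15&3=3
[0]⇒row 3·2+0=6  col gr=3

6,3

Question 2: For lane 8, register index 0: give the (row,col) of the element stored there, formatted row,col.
0,2

L=8⇒gr=8>>2=2, th=8&3=0
[0]⇒row 0·2+0=0  col gr=2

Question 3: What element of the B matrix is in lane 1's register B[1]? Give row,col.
3,0

lane 1->1/4=0, 1 mod 4=1
i=1  r:2·1+1->3  c:0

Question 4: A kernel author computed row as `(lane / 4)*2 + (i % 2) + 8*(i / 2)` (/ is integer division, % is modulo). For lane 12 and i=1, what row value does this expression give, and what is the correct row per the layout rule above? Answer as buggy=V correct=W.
buggy=7 correct=1

`(lane / 4)*2 + (i % 2) + 8*(i / 2)`[12,1]=>7
12: grp=3,tig=0
[1] (0*2+1,3) = (1,3)
row: 7 vs 1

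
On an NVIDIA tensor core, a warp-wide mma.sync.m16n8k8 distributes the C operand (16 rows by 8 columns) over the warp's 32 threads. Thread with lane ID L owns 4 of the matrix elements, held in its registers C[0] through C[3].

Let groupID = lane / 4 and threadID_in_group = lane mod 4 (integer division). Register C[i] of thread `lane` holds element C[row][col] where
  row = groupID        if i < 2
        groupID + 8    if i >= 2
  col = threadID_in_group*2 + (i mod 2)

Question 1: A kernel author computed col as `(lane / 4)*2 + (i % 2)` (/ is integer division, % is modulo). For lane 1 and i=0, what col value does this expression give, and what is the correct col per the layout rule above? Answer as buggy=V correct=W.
`(lane / 4)*2 + (i % 2)`[1,0]→0
1: G=0,T=1
[0] (0+0,1*2+0) = (0,2)
col: 0 vs 2

buggy=0 correct=2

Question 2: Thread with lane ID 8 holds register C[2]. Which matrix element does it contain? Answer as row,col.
8: G=2,T=0
[2] (2+8,0*2+0) = (10,0)

10,0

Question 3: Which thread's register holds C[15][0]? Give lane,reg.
r=15->g=7,rb=1  c=0->t=0,b0=0
L=7*4+0=28  i=1*2+0=2

28,2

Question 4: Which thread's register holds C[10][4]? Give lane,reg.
10,2

r: 10->gid=2,r8=1  c: 4->tid=2,i&1=0
L=2*4+2=10  i=1*2+0=2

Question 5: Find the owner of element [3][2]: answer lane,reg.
r=3→G=3,rhi=0  c=2→T=1,p=0
L=3*4+1=13  i=0*2+0=0

13,0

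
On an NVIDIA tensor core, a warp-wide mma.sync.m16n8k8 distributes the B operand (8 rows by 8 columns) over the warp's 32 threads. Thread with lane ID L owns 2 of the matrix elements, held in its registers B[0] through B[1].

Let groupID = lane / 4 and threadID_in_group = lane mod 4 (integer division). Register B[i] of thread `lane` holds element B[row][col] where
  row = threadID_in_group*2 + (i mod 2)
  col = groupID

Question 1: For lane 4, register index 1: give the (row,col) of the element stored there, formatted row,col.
L=4→G=4>>2=1, T=4&3=0
[1]→row 0·2+1=1  col G=1

1,1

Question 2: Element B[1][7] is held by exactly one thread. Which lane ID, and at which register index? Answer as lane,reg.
c=7->g=7  r=1->t=0,b0=1
L=7*4+0=28  i=1=1

28,1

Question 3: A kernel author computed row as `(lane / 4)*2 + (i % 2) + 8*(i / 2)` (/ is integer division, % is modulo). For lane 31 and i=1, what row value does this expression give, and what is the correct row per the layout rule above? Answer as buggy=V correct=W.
buggy=15 correct=7

`(lane / 4)*2 + (i % 2) + 8*(i / 2)`[31,1]⇒15
31: gr=7,th=3
[1] (3*2+1,7) = (7,7)
row: 15 vs 7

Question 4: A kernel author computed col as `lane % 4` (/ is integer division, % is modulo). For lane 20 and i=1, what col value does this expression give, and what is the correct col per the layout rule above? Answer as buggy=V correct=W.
buggy=0 correct=5

`lane % 4`[20,1]→0
lane 20: G=5 (20/4), T=0 (20%4)
i=1: r=0*2+1=1, c=G=5
col: 0 vs 5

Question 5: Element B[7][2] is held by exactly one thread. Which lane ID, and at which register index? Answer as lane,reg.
c: 2->gid=2  r: 7->tid=3,i&1=1
L=2*4+3=11  i=1=1

11,1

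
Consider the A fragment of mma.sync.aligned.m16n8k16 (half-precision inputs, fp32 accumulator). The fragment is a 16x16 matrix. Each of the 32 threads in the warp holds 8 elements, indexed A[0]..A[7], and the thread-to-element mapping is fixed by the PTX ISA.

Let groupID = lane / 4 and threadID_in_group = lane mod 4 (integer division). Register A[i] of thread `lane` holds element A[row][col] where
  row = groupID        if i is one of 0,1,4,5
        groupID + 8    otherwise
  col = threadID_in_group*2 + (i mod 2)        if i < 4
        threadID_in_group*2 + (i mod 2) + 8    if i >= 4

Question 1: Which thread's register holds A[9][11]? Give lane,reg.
r=9->g=1,rb=1  c=11->cb=1,t=1,b0=1
L=1*4+1=5  i=1*4+1*2+1=7

5,7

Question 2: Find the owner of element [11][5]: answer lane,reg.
14,3

r=11→G=3,rhi=1  c=5→chi=0,T=2,p=1
L=3*4+2=14  i=0*4+1*2+1=3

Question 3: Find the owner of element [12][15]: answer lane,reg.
r=12⇒gr=4,Rb=1  c=15⇒Cb=1,th=3,odd=1
L=4*4+3=19  i=1*4+1*2+1=7

19,7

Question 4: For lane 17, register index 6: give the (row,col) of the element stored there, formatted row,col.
L=17→G=17>>2=4, T=17&3=1
[6]→row 4+8=12  col 1·2+0+8=10

12,10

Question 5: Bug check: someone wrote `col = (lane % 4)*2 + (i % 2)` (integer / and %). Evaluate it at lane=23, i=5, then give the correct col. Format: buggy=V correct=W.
buggy=7 correct=15

`(lane % 4)*2 + (i % 2)`[23,5]→7
lane 23→23/4=5, 23 mod 4=3
i=5  r:5+0→5  c:2·3+1+8→15
col: 7 vs 15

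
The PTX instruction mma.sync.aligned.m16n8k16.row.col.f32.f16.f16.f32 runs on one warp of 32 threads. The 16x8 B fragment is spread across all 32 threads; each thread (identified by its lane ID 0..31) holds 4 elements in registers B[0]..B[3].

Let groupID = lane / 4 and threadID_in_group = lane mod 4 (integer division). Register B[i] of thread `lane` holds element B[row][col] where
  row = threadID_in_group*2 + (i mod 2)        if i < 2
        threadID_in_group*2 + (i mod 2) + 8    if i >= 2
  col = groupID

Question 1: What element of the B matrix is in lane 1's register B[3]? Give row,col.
11,0

1: gr=0,th=1
[3] (1*2+1+8,0) = (11,0)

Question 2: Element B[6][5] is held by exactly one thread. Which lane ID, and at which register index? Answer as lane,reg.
23,0

c=5->g=5  r=6->rb=0,t=3,b0=0
L=5*4+3=23  i=0*2+0=0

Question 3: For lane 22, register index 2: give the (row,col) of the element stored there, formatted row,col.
12,5

lane 22: g=5 (22/4), t=2 (22%4)
i=2: r=2*2+0+8=12, c=g=5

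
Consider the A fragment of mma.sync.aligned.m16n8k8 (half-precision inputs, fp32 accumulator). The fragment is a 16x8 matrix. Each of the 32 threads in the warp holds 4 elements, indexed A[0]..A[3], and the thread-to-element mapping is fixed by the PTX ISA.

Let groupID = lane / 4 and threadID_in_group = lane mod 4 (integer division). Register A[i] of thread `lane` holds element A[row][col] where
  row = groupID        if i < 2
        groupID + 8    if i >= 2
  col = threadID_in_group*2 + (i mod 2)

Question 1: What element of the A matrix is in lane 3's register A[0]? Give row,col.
lane 3=>3/4=0, 3 mod 4=3
i=0  r:0+0=>0  c:2·3+0=>6

0,6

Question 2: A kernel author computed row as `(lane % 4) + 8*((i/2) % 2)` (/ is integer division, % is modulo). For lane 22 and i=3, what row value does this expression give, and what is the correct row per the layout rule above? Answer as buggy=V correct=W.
buggy=10 correct=13

`(lane % 4) + 8*((i/2) % 2)`[22,3]=>10
22: grp=5,tig=2
[3] (5+8,2*2+1) = (13,5)
row: 10 vs 13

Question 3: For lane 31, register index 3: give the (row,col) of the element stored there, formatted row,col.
31: gid=7,tid=3
[3] (7+8,3*2+1) = (15,7)

15,7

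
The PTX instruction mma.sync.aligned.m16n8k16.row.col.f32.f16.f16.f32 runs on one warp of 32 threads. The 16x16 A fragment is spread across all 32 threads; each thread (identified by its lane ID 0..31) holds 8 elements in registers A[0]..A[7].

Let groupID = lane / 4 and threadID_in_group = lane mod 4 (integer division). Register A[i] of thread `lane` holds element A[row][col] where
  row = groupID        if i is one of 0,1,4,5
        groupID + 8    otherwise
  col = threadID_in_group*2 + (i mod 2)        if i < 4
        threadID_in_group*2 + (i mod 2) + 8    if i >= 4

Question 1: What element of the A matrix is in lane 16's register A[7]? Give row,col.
12,9

16: gid=4,tid=0
[7] (4+8,0*2+1+8) = (12,9)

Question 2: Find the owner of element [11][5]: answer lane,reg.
14,3

r=11->g=3,rb=1  c=5->cb=0,t=2,b0=1
L=3*4+2=14  i=0*4+1*2+1=3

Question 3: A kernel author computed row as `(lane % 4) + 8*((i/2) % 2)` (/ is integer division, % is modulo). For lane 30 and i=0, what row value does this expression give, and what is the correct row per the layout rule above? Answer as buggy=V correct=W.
`(lane % 4) + 8*((i/2) % 2)`[30,0]->2
lane 30: g=7 (30/4), t=2 (30%4)
i=0: r=7+0=7, c=2*2+0+0=4
row: 2 vs 7

buggy=2 correct=7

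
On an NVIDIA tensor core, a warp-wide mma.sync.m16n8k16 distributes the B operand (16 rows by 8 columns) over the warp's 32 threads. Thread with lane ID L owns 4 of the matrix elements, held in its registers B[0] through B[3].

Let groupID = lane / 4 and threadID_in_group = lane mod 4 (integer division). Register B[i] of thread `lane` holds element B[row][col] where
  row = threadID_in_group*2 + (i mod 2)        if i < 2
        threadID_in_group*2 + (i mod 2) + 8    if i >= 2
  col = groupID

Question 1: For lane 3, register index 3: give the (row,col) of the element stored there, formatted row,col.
15,0

lane 3: gid=0 (3/4), tid=3 (3%4)
i=3: r=3*2+1+8=15, c=gid=0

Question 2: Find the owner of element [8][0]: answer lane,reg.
0,2

c: 0->gid=0  r: 8->r8=1,tid=0,i&1=0
L=0*4+0=0  i=1*2+0=2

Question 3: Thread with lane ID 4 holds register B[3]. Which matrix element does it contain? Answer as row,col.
L=4=>grp=4>>2=1, tig=4&3=0
[3]=>row 0·2+1+8=9  col grp=1

9,1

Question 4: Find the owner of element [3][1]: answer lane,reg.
c: 1->gid=1  r: 3->r8=0,tid=1,i&1=1
L=1*4+1=5  i=0*2+1=1

5,1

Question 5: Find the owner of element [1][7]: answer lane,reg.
c:7=>grp=7  r:1=>rB=0,tig=0,lo=1
L=7*4+0=28  i=0*2+1=1

28,1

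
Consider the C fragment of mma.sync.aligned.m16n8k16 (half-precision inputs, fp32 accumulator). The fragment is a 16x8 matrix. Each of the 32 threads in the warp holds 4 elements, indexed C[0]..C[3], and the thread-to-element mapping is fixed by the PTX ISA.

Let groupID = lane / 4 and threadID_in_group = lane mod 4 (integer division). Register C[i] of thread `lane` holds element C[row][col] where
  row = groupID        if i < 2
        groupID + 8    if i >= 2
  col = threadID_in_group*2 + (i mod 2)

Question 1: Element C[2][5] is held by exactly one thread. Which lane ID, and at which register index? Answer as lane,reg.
r:2=>grp=2,rB=0  c:5=>tig=2,lo=1
L=2*4+2=10  i=0*2+1=1

10,1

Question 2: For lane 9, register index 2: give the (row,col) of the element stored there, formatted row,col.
10,2

lane 9: gid=2 (9/4), tid=1 (9%4)
i=2: r=2+8=10, c=1*2+0=2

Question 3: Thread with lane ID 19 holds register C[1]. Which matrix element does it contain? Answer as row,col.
19: g=4,t=3
[1] (4+0,3*2+1) = (4,7)

4,7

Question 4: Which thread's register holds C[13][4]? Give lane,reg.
22,2

r=13⇒gr=5,Rb=1  c=4⇒th=2,odd=0
L=5*4+2=22  i=1*2+0=2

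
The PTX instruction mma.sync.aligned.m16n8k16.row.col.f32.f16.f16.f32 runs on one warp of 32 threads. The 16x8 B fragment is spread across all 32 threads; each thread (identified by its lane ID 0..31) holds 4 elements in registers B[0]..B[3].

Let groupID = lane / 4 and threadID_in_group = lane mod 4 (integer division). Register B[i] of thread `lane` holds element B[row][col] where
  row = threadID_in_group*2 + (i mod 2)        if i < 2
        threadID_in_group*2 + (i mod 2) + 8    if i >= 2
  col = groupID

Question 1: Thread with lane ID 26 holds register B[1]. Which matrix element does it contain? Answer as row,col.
5,6

L=26→G=26>>2=6, T=26&3=2
[1]→row 2·2+1+0=5  col G=6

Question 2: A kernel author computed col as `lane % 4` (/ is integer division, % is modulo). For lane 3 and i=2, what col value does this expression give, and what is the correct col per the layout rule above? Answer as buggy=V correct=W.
`lane % 4`[3,2]=>3
3: grp=0,tig=3
[2] (3*2+0+8,0) = (14,0)
col: 3 vs 0

buggy=3 correct=0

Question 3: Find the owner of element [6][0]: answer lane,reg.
c=0->g=0  r=6->rb=0,t=3,b0=0
L=0*4+3=3  i=0*2+0=0

3,0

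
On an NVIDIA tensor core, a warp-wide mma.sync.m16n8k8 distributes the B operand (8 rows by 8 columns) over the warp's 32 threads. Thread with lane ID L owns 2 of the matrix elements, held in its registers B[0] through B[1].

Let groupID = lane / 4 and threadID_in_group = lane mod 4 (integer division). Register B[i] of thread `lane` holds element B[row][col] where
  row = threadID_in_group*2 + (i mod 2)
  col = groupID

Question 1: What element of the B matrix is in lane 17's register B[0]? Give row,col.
lane 17⇒17/4=4, 17 mod 4=1
i=0  r:2·1+0⇒2  c:4

2,4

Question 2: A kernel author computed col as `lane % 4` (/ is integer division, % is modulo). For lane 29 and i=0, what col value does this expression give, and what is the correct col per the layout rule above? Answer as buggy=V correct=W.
`lane % 4`[29,0]->1
lane 29: g=7 (29/4), t=1 (29%4)
i=0: r=1*2+0=2, c=g=7
col: 1 vs 7

buggy=1 correct=7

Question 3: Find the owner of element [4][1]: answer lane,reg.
6,0

c=1->g=1  r=4->t=2,b0=0
L=1*4+2=6  i=0=0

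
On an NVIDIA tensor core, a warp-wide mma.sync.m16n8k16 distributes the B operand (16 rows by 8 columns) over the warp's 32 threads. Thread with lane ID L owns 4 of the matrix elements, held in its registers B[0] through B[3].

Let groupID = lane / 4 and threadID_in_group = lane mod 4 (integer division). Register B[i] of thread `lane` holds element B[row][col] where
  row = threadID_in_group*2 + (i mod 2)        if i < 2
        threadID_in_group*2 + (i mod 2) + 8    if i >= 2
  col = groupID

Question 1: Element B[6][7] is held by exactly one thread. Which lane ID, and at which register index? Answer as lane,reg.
31,0

c:7=>grp=7  r:6=>rB=0,tig=3,lo=0
L=7*4+3=31  i=0*2+0=0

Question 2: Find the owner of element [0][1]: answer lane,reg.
4,0

c=1→G=1  r=0→rhi=0,T=0,p=0
L=1*4+0=4  i=0*2+0=0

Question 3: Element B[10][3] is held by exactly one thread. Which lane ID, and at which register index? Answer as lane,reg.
c: 3->gid=3  r: 10->r8=1,tid=1,i&1=0
L=3*4+1=13  i=1*2+0=2

13,2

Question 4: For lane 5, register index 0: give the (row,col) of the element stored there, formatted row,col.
2,1

lane 5->5/4=1, 5 mod 4=1
i=0  r:2·1+0+0->2  c:1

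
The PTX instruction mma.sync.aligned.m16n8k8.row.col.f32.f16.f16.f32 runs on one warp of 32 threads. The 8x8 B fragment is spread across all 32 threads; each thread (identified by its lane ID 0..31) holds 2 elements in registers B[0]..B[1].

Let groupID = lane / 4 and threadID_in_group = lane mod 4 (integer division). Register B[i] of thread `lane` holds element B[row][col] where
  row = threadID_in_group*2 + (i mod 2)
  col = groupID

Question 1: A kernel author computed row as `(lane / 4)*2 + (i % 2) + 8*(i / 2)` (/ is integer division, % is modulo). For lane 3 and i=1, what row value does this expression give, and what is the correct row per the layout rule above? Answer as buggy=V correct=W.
`(lane / 4)*2 + (i % 2) + 8*(i / 2)`[3,1]=>1
lane 3: grp=0 (3/4), tig=3 (3%4)
i=1: r=3*2+1=7, c=grp=0
row: 1 vs 7

buggy=1 correct=7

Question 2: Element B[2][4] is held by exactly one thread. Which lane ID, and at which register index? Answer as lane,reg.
17,0

c=4→G=4  r=2→T=1,p=0
L=4*4+1=17  i=0=0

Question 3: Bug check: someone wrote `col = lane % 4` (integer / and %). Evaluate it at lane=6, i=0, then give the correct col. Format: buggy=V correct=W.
buggy=2 correct=1

`lane % 4`[6,0]=>2
6: grp=1,tig=2
[0] (2*2+0,1) = (4,1)
col: 2 vs 1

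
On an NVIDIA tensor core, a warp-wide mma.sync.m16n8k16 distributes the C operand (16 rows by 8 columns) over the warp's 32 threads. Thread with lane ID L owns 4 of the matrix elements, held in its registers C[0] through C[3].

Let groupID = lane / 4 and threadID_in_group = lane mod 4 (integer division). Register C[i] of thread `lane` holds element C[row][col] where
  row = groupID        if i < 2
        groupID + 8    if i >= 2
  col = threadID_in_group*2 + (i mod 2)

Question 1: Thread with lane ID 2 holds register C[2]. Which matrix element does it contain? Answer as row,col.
2: grp=0,tig=2
[2] (0+8,2*2+0) = (8,4)

8,4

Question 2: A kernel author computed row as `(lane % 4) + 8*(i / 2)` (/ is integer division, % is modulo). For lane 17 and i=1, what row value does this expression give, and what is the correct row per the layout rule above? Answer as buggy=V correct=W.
buggy=1 correct=4

`(lane % 4) + 8*(i / 2)`[17,1]⇒1
lane 17⇒17/4=4, 17 mod 4=1
i=1  r:4+0⇒4  c:2·1+1⇒3
row: 1 vs 4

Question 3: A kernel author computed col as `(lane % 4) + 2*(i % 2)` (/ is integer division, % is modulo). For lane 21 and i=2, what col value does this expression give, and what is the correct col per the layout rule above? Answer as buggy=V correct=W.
buggy=1 correct=2

`(lane % 4) + 2*(i % 2)`[21,2]->1
lane 21: gid=5 (21/4), tid=1 (21%4)
i=2: r=5+8=13, c=1*2+0=2
col: 1 vs 2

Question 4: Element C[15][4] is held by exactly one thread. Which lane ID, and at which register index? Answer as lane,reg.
r=15→G=7,rhi=1  c=4→T=2,p=0
L=7*4+2=30  i=1*2+0=2

30,2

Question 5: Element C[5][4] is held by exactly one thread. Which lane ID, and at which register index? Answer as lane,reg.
22,0

r:5=>grp=5,rB=0  c:4=>tig=2,lo=0
L=5*4+2=22  i=0*2+0=0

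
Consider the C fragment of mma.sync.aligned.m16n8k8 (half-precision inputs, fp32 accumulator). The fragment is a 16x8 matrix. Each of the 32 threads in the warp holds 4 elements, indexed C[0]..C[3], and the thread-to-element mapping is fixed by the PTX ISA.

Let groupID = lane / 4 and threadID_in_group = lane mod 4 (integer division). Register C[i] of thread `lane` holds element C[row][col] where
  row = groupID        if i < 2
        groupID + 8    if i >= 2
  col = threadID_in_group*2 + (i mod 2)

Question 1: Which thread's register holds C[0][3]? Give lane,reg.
r=0⇒gr=0,Rb=0  c=3⇒th=1,odd=1
L=0*4+1=1  i=0*2+1=1

1,1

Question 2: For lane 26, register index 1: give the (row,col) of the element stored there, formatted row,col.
26: G=6,T=2
[1] (6+0,2*2+1) = (6,5)

6,5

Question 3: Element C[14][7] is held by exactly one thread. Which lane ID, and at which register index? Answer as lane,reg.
r:14=>grp=6,rB=1  c:7=>tig=3,lo=1
L=6*4+3=27  i=1*2+1=3

27,3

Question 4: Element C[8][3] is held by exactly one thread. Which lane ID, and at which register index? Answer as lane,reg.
r=8->g=0,rb=1  c=3->t=1,b0=1
L=0*4+1=1  i=1*2+1=3

1,3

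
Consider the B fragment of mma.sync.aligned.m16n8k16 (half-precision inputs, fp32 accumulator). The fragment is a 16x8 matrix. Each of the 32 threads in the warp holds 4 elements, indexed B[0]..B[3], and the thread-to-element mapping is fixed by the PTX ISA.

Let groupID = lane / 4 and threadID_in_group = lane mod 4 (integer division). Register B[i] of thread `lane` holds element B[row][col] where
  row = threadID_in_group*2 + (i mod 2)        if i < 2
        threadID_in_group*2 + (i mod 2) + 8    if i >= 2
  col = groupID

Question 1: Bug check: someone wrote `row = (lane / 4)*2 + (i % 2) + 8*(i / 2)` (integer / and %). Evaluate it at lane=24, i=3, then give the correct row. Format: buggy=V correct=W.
buggy=21 correct=9

`(lane / 4)*2 + (i % 2) + 8*(i / 2)`[24,3]⇒21
lane 24: gr=6 (24/4), th=0 (24%4)
i=3: r=0*2+1+8=9, c=gr=6
row: 21 vs 9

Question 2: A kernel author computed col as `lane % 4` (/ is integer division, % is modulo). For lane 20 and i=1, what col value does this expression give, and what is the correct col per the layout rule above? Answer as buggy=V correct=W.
buggy=0 correct=5

`lane % 4`[20,1]->0
L=20->g=20>>2=5, t=20&3=0
[1]->row 0·2+1+0=1  col g=5
col: 0 vs 5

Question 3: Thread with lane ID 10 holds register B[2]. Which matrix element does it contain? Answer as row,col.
lane 10->10/4=2, 10 mod 4=2
i=2  r:2·2+0+8->12  c:2

12,2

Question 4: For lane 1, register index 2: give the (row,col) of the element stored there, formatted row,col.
10,0

L=1→G=1>>2=0, T=1&3=1
[2]→row 1·2+0+8=10  col G=0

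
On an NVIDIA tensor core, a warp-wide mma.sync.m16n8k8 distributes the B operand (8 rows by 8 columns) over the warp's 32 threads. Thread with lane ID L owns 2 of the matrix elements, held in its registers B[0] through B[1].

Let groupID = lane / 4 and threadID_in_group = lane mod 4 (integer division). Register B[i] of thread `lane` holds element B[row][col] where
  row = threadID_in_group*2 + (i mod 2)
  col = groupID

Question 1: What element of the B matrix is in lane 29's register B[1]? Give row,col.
L=29=>grp=29>>2=7, tig=29&3=1
[1]=>row 1·2+1=3  col grp=7

3,7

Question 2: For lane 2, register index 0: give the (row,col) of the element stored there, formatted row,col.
4,0

L=2→G=2>>2=0, T=2&3=2
[0]→row 2·2+0=4  col G=0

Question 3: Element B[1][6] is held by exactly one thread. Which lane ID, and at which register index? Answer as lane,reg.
c: 6->gid=6  r: 1->tid=0,i&1=1
L=6*4+0=24  i=1=1

24,1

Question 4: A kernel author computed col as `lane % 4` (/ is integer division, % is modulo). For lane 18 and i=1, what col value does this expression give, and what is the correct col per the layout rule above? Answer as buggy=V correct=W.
buggy=2 correct=4

`lane % 4`[18,1]→2
lane 18→18/4=4, 18 mod 4=2
i=1  r:2·2+1→5  c:4
col: 2 vs 4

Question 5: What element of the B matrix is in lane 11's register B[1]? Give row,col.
lane 11=>11/4=2, 11 mod 4=3
i=1  r:2·3+1=>7  c:2

7,2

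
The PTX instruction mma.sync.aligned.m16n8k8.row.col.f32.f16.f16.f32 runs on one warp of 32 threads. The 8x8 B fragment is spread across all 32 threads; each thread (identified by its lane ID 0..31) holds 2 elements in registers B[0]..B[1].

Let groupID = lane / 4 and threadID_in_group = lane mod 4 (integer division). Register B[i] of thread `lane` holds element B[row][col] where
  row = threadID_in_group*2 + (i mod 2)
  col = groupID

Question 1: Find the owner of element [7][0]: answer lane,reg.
3,1

c=0->g=0  r=7->t=3,b0=1
L=0*4+3=3  i=1=1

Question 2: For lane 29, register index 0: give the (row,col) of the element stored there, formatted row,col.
2,7

lane 29⇒29/4=7, 29 mod 4=1
i=0  r:2·1+0⇒2  c:7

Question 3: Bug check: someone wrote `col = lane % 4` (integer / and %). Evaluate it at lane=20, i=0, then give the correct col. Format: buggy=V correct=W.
buggy=0 correct=5

`lane % 4`[20,0]⇒0
20: gr=5,th=0
[0] (0*2+0,5) = (0,5)
col: 0 vs 5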